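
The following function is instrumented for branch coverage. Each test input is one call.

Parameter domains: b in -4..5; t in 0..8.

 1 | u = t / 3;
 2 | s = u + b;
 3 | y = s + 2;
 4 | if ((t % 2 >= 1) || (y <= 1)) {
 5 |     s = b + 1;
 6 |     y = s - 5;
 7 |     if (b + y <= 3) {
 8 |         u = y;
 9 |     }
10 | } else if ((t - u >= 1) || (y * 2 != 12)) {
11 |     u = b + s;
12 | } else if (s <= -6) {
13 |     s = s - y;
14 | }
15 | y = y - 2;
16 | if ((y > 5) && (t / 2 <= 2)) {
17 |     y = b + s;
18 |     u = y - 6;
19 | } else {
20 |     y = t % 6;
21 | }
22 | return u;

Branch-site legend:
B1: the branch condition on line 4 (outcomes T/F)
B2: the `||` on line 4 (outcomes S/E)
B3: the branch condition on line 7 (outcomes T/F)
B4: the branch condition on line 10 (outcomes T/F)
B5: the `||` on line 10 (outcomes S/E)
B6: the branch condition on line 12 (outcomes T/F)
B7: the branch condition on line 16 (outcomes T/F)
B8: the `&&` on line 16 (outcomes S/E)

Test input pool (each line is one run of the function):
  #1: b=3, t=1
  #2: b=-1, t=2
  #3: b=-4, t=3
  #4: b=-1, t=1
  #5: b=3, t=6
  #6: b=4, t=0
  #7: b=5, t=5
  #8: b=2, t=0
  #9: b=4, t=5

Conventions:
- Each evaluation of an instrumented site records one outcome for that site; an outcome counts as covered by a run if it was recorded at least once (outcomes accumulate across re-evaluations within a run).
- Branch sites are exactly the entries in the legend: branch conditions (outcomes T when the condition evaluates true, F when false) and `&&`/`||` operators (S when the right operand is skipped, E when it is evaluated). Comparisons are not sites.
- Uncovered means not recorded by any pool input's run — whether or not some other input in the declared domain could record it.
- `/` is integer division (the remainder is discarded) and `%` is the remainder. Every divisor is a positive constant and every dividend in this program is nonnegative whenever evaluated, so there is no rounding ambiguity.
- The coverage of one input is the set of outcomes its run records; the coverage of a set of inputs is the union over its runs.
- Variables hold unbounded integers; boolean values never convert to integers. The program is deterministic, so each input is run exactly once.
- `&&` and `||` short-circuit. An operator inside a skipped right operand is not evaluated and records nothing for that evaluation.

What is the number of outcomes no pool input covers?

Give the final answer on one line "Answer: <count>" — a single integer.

#1 (b=3, t=1) -> B2->S, B1->T, B3->T, B8->S, B7->F; covered: B1=T, B2=S, B3=T, B7=F, B8=S
#2 (b=-1, t=2) -> B2->E, B1->T, B3->T, B8->S, B7->F; covered: B1=T, B2=E, B3=T, B7=F, B8=S
#3 (b=-4, t=3) -> B2->S, B1->T, B3->T, B8->S, B7->F; covered: B1=T, B2=S, B3=T, B7=F, B8=S
#4 (b=-1, t=1) -> B2->S, B1->T, B3->T, B8->S, B7->F; covered: B1=T, B2=S, B3=T, B7=F, B8=S
#5 (b=3, t=6) -> B2->E, B1->F, B5->S, B4->T, B8->S, B7->F; covered: B1=F, B2=E, B4=T, B5=S, B7=F, B8=S
#6 (b=4, t=0) -> B2->E, B1->F, B5->E, B4->F, B6->F, B8->S, B7->F; covered: B1=F, B2=E, B4=F, B5=E, B6=F, B7=F, B8=S
#7 (b=5, t=5) -> B2->S, B1->T, B3->F, B8->S, B7->F; covered: B1=T, B2=S, B3=F, B7=F, B8=S
#8 (b=2, t=0) -> B2->E, B1->F, B5->E, B4->T, B8->S, B7->F; covered: B1=F, B2=E, B4=T, B5=E, B7=F, B8=S
#9 (b=4, t=5) -> B2->S, B1->T, B3->F, B8->S, B7->F; covered: B1=T, B2=S, B3=F, B7=F, B8=S
union over the pool: B1=T, B1=F, B2=S, B2=E, B3=T, B3=F, B4=T, B4=F, B5=S, B5=E, B6=F, B7=F, B8=S
uncovered (3 of 16): B6=T, B7=T, B8=E

Answer: 3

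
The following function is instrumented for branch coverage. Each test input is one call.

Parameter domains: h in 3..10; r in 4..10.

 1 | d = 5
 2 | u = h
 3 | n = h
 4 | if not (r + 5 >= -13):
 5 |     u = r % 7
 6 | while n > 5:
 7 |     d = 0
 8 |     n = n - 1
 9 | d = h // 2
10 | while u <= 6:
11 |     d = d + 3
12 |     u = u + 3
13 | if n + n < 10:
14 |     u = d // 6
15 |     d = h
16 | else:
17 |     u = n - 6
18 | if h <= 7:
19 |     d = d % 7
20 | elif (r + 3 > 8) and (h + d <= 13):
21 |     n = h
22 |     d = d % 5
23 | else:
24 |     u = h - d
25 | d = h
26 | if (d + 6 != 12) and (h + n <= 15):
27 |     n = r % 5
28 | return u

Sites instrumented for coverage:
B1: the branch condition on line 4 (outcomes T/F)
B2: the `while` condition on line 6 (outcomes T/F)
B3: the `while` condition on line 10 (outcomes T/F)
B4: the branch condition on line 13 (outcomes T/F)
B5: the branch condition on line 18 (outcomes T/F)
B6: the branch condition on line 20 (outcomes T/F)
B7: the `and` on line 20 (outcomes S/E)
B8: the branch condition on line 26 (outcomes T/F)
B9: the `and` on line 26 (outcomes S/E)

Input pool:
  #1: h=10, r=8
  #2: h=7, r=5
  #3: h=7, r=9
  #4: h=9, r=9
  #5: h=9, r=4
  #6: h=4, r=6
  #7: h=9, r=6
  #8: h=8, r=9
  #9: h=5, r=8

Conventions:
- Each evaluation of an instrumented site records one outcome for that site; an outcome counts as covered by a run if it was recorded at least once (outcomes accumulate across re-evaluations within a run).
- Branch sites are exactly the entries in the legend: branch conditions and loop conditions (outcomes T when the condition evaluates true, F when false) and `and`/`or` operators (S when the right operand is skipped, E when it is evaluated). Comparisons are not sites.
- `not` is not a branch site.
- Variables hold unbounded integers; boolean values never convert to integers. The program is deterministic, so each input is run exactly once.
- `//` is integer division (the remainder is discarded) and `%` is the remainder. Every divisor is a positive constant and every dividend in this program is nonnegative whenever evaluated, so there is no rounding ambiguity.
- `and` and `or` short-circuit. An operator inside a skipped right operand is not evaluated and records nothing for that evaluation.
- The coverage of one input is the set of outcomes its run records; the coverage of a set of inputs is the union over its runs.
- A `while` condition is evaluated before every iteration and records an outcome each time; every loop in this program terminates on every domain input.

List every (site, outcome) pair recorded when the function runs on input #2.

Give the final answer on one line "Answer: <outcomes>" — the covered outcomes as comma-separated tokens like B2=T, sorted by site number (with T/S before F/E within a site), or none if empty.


Tracing the run of input #2 (h=7, r=5):
  B1->F, B2->T, B2->T, B2->F, B3->F, B4->F, B5->T, B9->E, B8->T
distinct outcomes covered: B1=F, B2=T, B2=F, B3=F, B4=F, B5=T, B8=T, B9=E
Answer: B1=F, B2=T, B2=F, B3=F, B4=F, B5=T, B8=T, B9=E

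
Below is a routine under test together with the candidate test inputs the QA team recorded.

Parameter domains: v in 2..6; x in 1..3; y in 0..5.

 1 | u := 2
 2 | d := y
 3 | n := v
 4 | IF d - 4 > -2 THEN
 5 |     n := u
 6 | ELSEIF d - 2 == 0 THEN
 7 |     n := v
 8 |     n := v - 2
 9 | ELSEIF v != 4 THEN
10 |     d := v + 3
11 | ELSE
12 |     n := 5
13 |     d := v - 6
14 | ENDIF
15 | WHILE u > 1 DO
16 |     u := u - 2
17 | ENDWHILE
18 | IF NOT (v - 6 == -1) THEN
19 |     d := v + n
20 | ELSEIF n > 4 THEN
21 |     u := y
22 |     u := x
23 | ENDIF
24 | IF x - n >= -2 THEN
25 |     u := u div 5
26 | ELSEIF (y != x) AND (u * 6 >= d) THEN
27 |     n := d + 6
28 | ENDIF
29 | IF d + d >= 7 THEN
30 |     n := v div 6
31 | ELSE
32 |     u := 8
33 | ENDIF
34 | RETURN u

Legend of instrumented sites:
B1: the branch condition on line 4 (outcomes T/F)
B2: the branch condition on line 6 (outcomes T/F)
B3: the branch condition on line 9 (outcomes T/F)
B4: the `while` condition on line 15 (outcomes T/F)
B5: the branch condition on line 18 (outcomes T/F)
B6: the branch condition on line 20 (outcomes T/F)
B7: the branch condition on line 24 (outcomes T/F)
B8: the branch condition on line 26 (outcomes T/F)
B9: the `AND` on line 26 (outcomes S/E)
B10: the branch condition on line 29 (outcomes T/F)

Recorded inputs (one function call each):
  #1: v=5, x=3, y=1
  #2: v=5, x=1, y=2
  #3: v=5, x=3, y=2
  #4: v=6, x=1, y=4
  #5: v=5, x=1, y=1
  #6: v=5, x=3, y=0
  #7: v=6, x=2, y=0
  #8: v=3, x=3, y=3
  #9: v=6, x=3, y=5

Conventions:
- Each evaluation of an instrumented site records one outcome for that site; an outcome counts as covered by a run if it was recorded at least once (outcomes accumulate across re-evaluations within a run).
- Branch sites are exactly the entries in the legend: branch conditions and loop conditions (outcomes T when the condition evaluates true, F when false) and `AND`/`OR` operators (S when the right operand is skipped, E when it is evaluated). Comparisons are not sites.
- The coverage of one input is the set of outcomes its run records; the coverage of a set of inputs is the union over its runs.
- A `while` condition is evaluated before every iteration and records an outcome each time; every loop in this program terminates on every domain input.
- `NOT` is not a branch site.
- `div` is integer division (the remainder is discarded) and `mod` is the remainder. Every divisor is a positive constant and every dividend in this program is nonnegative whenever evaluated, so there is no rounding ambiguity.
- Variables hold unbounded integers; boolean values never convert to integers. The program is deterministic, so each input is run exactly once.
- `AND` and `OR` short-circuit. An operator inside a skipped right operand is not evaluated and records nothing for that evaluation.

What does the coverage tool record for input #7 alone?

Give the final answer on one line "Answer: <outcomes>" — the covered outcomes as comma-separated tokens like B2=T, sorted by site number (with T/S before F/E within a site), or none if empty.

Tracing the run of input #7 (v=6, x=2, y=0):
  B1->F, B2->F, B3->T, B4->T, B4->F, B5->T, B7->F, B9->E, B8->F, B10->T
as a set, this run covers: B1=F, B2=F, B3=T, B4=T, B4=F, B5=T, B7=F, B8=F, B9=E, B10=T

Answer: B1=F, B2=F, B3=T, B4=T, B4=F, B5=T, B7=F, B8=F, B9=E, B10=T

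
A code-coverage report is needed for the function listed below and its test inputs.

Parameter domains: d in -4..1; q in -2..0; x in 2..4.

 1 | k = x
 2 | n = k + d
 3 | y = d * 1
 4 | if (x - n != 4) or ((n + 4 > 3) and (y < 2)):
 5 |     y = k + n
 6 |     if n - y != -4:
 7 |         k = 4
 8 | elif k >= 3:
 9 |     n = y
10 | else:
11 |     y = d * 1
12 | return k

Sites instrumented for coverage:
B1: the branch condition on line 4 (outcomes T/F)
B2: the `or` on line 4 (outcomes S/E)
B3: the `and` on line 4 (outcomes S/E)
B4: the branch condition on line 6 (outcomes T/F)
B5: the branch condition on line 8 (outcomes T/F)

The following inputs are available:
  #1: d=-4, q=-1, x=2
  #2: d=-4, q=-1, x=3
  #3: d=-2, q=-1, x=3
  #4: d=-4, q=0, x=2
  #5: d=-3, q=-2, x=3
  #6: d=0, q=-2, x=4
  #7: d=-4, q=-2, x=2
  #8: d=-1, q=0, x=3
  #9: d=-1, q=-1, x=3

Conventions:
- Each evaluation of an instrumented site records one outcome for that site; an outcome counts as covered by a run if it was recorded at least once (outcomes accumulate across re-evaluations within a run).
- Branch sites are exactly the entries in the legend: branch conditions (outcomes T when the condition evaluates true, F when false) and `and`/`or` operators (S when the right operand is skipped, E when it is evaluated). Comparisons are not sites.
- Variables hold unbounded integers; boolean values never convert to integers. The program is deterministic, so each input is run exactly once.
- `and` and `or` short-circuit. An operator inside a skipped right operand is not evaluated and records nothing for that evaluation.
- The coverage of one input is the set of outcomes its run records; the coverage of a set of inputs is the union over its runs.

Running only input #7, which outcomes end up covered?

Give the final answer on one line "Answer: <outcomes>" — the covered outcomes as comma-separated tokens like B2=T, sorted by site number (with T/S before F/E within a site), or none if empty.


Simulating input #7 (d=-4, q=-2, x=2) step by step:
  B2->E, B3->S, B1->F, B5->F
deduplicating events, the covered set is: B1=F, B2=E, B3=S, B5=F
Answer: B1=F, B2=E, B3=S, B5=F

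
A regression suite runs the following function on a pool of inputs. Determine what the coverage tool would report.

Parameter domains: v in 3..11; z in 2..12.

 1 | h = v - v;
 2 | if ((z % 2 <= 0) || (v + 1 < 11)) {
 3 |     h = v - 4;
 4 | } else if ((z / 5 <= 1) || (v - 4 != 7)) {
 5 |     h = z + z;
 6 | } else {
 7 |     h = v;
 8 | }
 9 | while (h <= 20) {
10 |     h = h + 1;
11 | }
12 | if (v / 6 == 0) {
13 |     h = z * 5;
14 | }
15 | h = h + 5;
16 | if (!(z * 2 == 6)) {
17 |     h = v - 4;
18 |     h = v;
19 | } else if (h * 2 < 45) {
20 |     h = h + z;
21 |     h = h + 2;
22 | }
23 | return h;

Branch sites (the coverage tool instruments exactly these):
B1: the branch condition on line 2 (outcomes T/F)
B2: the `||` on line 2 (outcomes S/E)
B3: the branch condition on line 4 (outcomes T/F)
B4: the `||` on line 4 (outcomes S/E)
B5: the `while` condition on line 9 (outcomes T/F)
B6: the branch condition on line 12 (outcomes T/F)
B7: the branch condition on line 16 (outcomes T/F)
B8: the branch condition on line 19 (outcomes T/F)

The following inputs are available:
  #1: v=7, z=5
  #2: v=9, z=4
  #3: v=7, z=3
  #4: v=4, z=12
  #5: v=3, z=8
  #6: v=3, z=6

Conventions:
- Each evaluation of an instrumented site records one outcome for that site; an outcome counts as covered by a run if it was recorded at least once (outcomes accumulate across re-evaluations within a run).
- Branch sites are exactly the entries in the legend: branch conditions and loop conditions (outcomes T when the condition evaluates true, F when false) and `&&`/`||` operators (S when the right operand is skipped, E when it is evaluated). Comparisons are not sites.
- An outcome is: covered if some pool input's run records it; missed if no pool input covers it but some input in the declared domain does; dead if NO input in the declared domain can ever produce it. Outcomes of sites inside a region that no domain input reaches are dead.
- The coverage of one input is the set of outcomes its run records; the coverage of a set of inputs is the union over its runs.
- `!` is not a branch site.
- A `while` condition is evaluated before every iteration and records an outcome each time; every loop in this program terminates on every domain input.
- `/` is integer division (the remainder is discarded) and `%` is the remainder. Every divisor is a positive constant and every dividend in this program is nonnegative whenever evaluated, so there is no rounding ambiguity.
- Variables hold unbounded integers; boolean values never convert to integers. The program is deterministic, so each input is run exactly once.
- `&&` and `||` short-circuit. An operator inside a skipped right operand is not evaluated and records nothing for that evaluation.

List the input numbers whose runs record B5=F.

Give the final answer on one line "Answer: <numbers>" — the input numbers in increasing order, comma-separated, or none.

input #1 (v=7, z=5): records B5=F
input #2 (v=9, z=4): records B5=F
input #3 (v=7, z=3): records B5=F
input #4 (v=4, z=12): records B5=F
input #5 (v=3, z=8): records B5=F
input #6 (v=3, z=6): records B5=F

Answer: 1, 2, 3, 4, 5, 6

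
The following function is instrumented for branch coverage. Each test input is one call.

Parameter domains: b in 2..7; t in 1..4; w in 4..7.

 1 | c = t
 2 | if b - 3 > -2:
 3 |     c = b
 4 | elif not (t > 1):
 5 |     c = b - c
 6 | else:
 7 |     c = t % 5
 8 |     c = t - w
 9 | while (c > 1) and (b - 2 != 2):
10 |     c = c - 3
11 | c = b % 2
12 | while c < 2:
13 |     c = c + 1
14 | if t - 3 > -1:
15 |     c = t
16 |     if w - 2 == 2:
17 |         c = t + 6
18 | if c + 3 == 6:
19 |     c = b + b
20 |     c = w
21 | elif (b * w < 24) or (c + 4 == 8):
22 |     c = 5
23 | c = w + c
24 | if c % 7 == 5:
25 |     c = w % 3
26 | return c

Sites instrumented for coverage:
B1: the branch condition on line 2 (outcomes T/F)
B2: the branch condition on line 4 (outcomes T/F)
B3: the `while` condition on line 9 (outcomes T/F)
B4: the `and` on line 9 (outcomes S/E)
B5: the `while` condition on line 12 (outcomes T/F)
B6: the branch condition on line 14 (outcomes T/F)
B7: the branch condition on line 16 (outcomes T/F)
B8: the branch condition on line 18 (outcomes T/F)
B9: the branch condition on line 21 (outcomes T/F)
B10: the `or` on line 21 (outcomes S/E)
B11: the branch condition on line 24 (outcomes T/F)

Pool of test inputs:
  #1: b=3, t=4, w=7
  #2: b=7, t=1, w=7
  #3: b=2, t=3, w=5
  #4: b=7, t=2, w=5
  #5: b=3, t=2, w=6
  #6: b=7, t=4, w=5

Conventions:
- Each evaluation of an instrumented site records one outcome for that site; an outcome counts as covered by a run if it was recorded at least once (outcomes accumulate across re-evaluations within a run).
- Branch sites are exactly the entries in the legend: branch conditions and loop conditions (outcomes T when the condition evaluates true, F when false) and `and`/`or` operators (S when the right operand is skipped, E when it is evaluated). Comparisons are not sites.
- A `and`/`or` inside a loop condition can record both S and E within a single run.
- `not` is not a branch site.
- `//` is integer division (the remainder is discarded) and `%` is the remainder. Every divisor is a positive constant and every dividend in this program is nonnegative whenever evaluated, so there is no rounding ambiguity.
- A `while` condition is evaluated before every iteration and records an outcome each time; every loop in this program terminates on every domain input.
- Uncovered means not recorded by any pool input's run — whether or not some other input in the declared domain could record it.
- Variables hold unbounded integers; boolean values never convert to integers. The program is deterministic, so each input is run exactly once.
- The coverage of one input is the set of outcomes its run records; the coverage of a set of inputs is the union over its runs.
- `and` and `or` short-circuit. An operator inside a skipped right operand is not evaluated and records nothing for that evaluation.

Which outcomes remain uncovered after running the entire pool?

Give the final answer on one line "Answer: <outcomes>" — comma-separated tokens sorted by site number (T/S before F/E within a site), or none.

run #1 (b=3, t=4, w=7) runs B1->T, B4->E, B3->T, B4->S, B3->F, B5->T, B5->F, B6->T, B7->F, B8->F, B10->S, B9->T, B11->T; records B1=T, B3=T, B3=F, B4=S, B4=E, B5=T, B5=F, B6=T, B7=F, B8=F, B9=T, B10=S, B11=T
run #2 (b=7, t=1, w=7) runs B1->T, B4->E, B3->T, B4->E, B3->T, B4->S, B3->F, B5->T, B5->F, B6->F, B8->F, B10->E, B9->F, B11->F; records B1=T, B3=T, B3=F, B4=S, B4=E, B5=T, B5=F, B6=F, B8=F, B9=F, B10=E, B11=F
run #3 (b=2, t=3, w=5) runs B1->T, B4->E, B3->T, B4->S, B3->F, B5->T, B5->T, B5->F, B6->T, B7->F, B8->T, B11->F; records B1=T, B3=T, B3=F, B4=S, B4=E, B5=T, B5=F, B6=T, B7=F, B8=T, B11=F
run #4 (b=7, t=2, w=5) runs B1->T, B4->E, B3->T, B4->E, B3->T, B4->S, B3->F, B5->T, B5->F, B6->F, B8->F, B10->E, B9->F, B11->F; records B1=T, B3=T, B3=F, B4=S, B4=E, B5=T, B5=F, B6=F, B8=F, B9=F, B10=E, B11=F
run #5 (b=3, t=2, w=6) runs B1->T, B4->E, B3->T, B4->S, B3->F, B5->T, B5->F, B6->F, B8->F, B10->S, B9->T, B11->F; records B1=T, B3=T, B3=F, B4=S, B4=E, B5=T, B5=F, B6=F, B8=F, B9=T, B10=S, B11=F
run #6 (b=7, t=4, w=5) runs B1->T, B4->E, B3->T, B4->E, B3->T, B4->S, B3->F, B5->T, B5->F, B6->T, B7->F, B8->F, B10->E, B9->T, ...; records B1=T, B3=T, B3=F, B4=S, B4=E, B5=T, B5=F, B6=T, B7=F, B8=F, B9=T, B10=E, B11=F
union over the pool: B1=T, B3=T, B3=F, B4=S, B4=E, B5=T, B5=F, B6=T, B6=F, B7=F, B8=T, B8=F, B9=T, B9=F, B10=S, B10=E, B11=T, B11=F
uncovered (4 of 22): B1=F, B2=T, B2=F, B7=T

Answer: B1=F, B2=T, B2=F, B7=T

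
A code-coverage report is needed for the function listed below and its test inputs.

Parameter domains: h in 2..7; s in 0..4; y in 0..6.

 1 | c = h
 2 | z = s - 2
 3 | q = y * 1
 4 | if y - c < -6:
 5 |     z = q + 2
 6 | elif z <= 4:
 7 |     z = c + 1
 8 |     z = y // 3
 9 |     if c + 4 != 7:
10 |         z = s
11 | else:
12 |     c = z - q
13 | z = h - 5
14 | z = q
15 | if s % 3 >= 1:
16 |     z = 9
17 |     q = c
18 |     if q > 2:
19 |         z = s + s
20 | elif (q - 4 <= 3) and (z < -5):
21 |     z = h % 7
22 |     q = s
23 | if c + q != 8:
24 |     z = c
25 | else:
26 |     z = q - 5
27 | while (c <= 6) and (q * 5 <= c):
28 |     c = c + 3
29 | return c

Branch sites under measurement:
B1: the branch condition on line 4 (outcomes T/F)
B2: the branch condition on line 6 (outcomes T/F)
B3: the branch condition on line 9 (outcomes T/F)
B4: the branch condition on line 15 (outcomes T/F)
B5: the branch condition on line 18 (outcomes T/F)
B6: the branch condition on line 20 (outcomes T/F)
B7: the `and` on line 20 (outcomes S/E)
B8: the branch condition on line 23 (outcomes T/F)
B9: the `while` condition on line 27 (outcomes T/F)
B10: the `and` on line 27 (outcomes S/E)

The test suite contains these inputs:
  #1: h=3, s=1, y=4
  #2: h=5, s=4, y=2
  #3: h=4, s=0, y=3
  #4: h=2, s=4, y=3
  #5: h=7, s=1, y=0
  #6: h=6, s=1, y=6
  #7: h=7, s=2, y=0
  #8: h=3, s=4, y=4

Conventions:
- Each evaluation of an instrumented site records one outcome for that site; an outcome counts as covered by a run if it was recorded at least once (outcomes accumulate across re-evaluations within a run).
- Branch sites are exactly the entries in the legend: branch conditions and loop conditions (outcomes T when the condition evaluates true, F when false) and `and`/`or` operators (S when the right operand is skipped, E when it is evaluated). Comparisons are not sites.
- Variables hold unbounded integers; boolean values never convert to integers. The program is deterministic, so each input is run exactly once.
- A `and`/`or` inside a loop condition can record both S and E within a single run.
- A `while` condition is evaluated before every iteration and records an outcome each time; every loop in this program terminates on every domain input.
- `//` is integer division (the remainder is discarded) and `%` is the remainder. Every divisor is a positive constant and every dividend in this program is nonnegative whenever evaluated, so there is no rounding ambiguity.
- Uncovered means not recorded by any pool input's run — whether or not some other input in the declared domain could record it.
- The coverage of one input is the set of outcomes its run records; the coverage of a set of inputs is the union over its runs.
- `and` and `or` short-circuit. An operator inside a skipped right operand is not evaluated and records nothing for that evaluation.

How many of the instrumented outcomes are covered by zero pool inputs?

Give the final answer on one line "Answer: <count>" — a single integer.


input #1, h=3, s=1, y=4: outcomes B1=F, B2=T, B3=F, B4=T, B5=T, B8=T, B9=F, B10=E
input #2, h=5, s=4, y=2: outcomes B1=F, B2=T, B3=T, B4=T, B5=T, B8=T, B9=F, B10=E
input #3, h=4, s=0, y=3: outcomes B1=F, B2=T, B3=T, B4=F, B6=F, B7=E, B8=T, B9=F, B10=E
input #4, h=2, s=4, y=3: outcomes B1=F, B2=T, B3=T, B4=T, B5=F, B8=T, B9=F, B10=E
input #5, h=7, s=1, y=0: outcomes B1=T, B4=T, B5=T, B8=T, B9=F, B10=S
input #6, h=6, s=1, y=6: outcomes B1=F, B2=T, B3=T, B4=T, B5=T, B8=T, B9=F, B10=E
input #7, h=7, s=2, y=0: outcomes B1=T, B4=T, B5=T, B8=T, B9=F, B10=S
input #8, h=3, s=4, y=4: outcomes B1=F, B2=T, B3=F, B4=T, B5=T, B8=T, B9=F, B10=E
union over the pool: B1=T, B1=F, B2=T, B3=T, B3=F, B4=T, B4=F, B5=T, B5=F, B6=F, B7=E, B8=T, B9=F, B10=S, B10=E
uncovered (5 of 20): B2=F, B6=T, B7=S, B8=F, B9=T
Answer: 5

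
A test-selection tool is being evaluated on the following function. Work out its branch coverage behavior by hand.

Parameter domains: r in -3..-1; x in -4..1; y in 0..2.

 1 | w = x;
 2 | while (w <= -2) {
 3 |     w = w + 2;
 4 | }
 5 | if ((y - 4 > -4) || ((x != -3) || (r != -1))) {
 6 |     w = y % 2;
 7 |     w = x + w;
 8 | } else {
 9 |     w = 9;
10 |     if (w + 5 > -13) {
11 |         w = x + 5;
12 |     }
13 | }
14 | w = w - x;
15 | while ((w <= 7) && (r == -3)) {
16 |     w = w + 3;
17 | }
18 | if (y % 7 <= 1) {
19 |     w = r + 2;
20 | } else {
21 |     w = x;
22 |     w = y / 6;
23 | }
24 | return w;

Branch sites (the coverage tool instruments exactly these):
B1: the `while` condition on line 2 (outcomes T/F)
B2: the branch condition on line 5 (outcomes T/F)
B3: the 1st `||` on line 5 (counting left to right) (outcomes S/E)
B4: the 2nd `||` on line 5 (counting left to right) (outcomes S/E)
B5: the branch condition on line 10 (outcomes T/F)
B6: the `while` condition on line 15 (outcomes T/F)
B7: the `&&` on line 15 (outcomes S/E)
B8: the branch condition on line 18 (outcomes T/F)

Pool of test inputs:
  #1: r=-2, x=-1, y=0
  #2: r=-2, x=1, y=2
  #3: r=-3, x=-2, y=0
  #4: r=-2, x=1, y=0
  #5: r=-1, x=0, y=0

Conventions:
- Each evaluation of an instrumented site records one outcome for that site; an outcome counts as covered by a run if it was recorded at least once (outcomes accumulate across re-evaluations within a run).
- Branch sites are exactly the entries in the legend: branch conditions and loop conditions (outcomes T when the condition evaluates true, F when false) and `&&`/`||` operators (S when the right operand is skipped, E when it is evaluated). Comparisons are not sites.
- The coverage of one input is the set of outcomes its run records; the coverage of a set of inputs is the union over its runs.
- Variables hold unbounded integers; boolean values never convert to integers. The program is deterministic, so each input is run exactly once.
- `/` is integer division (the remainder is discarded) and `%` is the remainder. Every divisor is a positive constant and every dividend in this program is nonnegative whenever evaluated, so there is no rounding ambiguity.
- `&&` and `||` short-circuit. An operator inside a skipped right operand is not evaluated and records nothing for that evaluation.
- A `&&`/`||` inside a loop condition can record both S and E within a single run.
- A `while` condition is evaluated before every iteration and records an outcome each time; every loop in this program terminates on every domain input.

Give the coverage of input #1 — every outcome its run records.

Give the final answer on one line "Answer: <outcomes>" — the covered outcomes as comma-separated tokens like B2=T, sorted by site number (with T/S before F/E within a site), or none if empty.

Running input #1 (r=-2, x=-1, y=0), event by event:
  B1->F, B3->E, B4->S, B2->T, B7->E, B6->F, B8->T
collecting distinct outcomes: B1=F, B2=T, B3=E, B4=S, B6=F, B7=E, B8=T

Answer: B1=F, B2=T, B3=E, B4=S, B6=F, B7=E, B8=T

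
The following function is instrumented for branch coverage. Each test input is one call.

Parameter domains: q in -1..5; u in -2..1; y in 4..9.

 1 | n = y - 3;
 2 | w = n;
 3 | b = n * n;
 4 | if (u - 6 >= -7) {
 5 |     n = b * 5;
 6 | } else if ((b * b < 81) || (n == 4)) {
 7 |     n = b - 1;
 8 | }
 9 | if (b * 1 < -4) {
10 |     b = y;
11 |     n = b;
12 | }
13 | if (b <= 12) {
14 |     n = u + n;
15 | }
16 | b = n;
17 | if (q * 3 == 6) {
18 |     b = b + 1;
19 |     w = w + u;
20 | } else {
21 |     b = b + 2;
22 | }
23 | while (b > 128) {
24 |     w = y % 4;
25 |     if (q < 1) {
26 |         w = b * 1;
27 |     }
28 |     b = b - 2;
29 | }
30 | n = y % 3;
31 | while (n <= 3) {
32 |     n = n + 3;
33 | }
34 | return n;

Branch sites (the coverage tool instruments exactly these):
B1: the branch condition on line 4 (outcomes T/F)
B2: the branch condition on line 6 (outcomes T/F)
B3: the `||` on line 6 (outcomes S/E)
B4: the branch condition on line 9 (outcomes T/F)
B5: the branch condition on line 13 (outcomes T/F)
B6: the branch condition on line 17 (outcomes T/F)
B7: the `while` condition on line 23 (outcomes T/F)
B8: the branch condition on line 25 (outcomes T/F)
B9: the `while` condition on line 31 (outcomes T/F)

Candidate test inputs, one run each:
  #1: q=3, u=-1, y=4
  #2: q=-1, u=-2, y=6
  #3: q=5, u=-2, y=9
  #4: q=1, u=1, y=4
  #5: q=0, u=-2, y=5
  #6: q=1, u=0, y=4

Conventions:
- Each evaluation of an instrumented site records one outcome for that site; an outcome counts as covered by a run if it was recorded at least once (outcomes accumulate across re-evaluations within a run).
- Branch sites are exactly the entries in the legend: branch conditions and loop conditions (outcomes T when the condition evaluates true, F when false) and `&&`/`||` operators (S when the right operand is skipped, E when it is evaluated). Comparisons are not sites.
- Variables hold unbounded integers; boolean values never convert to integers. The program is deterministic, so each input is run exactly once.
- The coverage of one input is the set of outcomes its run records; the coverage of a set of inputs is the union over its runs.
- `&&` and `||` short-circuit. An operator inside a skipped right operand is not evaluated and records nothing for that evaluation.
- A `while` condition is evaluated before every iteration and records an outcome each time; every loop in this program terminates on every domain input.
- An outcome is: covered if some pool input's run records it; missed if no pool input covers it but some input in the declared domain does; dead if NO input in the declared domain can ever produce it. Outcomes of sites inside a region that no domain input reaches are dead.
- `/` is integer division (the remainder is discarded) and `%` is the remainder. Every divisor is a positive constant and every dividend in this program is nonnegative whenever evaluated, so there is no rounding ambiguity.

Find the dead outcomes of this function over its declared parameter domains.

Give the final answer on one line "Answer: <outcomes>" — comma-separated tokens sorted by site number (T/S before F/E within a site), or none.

exhaustive pass over the 168-input domain:
  B4=T: no domain input ever produces it -> dead
  reachable outcomes have witnesses, e.g. B1=T (e.g. q=-1, u=-1, y=4), B1=F (e.g. q=-1, u=-2, y=4), B2=T (e.g. q=-1, u=-2, y=4), B2=F (e.g. q=-1, u=-2, y=6)

Answer: B4=T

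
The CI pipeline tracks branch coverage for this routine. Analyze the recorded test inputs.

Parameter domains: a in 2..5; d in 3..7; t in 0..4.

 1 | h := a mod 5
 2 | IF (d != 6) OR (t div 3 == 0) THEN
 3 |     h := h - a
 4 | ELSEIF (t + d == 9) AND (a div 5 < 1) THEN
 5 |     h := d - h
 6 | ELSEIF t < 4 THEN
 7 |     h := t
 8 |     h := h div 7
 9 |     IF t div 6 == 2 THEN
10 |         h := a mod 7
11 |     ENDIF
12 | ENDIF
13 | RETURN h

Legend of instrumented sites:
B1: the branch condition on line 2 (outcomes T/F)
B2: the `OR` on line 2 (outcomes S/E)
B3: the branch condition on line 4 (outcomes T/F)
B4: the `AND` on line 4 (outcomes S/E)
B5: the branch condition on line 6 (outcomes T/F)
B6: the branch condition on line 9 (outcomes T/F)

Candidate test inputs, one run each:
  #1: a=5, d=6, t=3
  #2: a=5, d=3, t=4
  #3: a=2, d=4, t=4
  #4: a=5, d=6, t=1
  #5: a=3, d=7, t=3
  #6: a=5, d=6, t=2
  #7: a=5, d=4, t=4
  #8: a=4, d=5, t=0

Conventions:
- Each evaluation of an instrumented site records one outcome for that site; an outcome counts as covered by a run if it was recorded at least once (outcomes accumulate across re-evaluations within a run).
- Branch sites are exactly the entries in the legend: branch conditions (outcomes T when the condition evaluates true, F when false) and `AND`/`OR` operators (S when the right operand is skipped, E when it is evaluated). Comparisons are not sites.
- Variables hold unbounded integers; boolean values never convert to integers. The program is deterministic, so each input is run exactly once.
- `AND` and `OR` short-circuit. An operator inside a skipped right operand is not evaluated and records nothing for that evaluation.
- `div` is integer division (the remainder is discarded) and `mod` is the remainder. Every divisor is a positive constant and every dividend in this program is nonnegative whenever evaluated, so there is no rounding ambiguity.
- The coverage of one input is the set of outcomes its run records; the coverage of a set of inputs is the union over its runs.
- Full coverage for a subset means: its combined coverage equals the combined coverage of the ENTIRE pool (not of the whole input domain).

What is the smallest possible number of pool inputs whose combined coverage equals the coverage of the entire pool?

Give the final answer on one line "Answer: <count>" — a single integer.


test 1 (a=5, d=6, t=3) fires B2->E, B1->F, B4->E, B3->F, B5->T, B6->F; hits B1=F, B2=E, B3=F, B4=E, B5=T, B6=F
test 2 (a=5, d=3, t=4) fires B2->S, B1->T; hits B1=T, B2=S
test 3 (a=2, d=4, t=4) fires B2->S, B1->T; hits B1=T, B2=S
test 4 (a=5, d=6, t=1) fires B2->E, B1->T; hits B1=T, B2=E
test 5 (a=3, d=7, t=3) fires B2->S, B1->T; hits B1=T, B2=S
test 6 (a=5, d=6, t=2) fires B2->E, B1->T; hits B1=T, B2=E
test 7 (a=5, d=4, t=4) fires B2->S, B1->T; hits B1=T, B2=S
test 8 (a=4, d=5, t=0) fires B2->S, B1->T; hits B1=T, B2=S
pool-wide coverage (8 outcomes): B1=T, B1=F, B2=S, B2=E, B3=F, B4=E, B5=T, B6=F
checked all size-1 subsets: none covers 8 outcomes (max 6/8)
inputs {1, 2} (size 2) cover everything; no size-2 subset with a lexicographically smaller index list covers all 8
Answer: 2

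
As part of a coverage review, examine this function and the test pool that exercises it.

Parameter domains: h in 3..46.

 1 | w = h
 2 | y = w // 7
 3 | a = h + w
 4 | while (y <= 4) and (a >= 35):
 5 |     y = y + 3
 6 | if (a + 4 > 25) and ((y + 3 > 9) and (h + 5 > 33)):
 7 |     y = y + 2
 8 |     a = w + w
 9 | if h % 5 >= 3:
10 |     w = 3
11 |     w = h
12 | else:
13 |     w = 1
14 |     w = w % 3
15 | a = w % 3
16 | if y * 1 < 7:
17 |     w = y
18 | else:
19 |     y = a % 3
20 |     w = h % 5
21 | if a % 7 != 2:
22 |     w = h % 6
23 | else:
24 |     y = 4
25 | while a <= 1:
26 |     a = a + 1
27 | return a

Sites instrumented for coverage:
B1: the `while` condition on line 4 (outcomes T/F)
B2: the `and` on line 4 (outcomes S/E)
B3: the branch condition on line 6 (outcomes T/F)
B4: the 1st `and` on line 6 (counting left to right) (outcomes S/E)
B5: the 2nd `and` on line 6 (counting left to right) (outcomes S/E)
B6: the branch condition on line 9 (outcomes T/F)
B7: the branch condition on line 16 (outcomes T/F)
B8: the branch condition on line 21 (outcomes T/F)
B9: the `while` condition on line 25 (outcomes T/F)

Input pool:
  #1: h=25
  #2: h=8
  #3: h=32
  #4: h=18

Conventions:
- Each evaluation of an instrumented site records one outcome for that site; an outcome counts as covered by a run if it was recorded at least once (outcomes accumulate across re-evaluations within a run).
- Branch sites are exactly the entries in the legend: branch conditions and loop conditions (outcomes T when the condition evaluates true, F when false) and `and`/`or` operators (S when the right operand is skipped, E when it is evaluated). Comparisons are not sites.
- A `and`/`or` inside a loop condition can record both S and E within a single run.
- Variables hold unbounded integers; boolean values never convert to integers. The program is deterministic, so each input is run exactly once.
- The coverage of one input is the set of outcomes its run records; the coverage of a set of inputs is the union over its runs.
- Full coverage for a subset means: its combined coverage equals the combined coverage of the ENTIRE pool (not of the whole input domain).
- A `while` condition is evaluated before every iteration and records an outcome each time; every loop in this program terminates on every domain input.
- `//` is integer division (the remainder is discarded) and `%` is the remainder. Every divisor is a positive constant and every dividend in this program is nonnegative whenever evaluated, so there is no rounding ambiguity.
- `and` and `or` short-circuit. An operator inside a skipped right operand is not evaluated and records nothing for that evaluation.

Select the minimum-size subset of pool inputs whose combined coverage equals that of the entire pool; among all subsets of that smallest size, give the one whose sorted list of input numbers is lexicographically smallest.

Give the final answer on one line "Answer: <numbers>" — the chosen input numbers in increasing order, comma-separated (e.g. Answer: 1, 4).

test 1 (h=25) hits B1=T, B1=F, B2=S, B2=E, B3=F, B4=E, B5=S, B6=F, B7=T, B8=T, B9=T, B9=F
test 2 (h=8) hits B1=F, B2=E, B3=F, B4=S, B6=T, B7=T, B8=F, B9=F
test 3 (h=32) hits B1=T, B1=F, B2=S, B2=E, B3=T, B4=E, B5=E, B6=F, B7=F, B8=T, B9=T, B9=F
test 4 (h=18) hits B1=T, B1=F, B2=S, B2=E, B3=F, B4=E, B5=S, B6=T, B7=T, B8=T, B9=T, B9=F
the full pool covers 18 outcomes: B1=T, B1=F, B2=S, B2=E, B3=T, B3=F, B4=S, B4=E, B5=S, B5=E, B6=T, B6=F, B7=T, B7=F, B8=T, B8=F, B9=T, B9=F
size 1 is not enough: best union over all size-1 subsets is 12/18
size 2 is not enough: best union over all size-2 subsets is 17/18
at size 3, {1, 2, 3} reaches all 18 outcomes; every lexicographically earlier size-3 subset fails

Answer: 1, 2, 3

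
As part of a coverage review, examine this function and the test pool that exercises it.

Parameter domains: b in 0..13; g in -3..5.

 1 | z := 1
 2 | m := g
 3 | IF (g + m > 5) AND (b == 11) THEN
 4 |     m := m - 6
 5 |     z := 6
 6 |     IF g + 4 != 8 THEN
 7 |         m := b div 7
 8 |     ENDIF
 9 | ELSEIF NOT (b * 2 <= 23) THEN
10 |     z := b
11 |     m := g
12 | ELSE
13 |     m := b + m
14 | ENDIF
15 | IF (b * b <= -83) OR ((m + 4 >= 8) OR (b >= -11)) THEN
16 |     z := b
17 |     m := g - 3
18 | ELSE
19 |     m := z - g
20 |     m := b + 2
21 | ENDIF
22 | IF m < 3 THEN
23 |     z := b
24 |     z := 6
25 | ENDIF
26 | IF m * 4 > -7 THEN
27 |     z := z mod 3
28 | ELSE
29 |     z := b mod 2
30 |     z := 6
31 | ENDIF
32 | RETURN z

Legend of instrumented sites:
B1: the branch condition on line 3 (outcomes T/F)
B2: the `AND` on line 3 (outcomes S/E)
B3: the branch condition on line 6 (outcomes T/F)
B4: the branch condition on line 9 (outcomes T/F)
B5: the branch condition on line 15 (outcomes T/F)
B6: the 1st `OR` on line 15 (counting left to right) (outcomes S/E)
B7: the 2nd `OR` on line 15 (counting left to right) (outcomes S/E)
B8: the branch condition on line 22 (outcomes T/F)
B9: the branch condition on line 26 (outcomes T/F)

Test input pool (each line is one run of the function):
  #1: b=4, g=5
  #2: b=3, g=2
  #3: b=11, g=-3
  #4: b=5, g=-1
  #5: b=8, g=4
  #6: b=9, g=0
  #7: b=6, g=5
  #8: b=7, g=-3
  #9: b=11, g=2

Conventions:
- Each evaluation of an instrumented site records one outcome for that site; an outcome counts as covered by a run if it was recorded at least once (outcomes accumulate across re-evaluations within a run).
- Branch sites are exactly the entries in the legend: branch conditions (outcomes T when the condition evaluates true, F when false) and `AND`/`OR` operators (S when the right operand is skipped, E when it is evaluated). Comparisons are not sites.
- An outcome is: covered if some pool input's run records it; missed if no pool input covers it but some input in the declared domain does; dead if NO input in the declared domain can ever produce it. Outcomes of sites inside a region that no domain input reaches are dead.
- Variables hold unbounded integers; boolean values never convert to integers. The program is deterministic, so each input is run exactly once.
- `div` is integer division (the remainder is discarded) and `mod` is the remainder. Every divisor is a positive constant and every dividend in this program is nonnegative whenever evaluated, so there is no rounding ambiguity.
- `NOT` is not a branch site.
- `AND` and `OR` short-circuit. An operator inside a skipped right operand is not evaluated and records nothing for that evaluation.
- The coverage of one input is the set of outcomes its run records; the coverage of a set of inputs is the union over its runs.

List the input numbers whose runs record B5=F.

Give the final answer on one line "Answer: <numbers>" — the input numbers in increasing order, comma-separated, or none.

input #1 (b=4, g=5): does not produce B5=F
input #2 (b=3, g=2): does not produce B5=F
input #3 (b=11, g=-3): does not produce B5=F
input #4 (b=5, g=-1): does not produce B5=F
input #5 (b=8, g=4): does not produce B5=F
input #6 (b=9, g=0): does not produce B5=F
input #7 (b=6, g=5): does not produce B5=F
input #8 (b=7, g=-3): does not produce B5=F
input #9 (b=11, g=2): does not produce B5=F

Answer: none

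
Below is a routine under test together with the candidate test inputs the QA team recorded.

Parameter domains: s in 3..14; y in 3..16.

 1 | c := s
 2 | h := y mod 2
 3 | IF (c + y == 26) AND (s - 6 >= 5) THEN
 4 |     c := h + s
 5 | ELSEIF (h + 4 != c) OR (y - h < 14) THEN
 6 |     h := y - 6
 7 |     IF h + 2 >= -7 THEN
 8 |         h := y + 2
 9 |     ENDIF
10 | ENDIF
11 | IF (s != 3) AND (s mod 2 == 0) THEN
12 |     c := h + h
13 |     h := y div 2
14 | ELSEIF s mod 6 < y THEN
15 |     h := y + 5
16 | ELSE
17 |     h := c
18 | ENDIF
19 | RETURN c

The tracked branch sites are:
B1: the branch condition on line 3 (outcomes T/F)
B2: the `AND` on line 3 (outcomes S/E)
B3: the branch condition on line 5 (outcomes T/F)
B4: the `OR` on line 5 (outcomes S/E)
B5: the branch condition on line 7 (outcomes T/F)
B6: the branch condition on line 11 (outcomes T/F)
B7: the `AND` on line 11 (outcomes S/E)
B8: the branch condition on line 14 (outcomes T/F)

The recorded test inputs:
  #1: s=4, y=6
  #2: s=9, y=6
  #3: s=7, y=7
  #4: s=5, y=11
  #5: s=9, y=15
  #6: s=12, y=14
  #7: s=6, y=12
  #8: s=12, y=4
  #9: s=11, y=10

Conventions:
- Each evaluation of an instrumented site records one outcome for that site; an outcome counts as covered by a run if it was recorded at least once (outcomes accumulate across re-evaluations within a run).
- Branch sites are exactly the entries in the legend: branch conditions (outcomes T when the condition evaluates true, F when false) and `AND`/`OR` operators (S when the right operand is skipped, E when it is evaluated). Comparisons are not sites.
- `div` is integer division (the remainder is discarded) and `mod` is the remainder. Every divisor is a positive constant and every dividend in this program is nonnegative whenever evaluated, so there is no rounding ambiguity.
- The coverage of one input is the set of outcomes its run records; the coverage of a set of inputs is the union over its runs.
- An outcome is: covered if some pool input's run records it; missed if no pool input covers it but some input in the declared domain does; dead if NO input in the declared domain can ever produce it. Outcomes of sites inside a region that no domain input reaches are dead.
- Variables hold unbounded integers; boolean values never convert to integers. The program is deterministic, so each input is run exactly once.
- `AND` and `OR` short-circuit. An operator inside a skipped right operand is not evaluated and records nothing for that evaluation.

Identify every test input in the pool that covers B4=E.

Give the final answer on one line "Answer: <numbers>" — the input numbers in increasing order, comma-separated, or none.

input #1 (s=4, y=6): covers B4=E
input #2 (s=9, y=6): misses B4=E
input #3 (s=7, y=7): misses B4=E
input #4 (s=5, y=11): covers B4=E
input #5 (s=9, y=15): misses B4=E
input #6 (s=12, y=14): misses B4=E
input #7 (s=6, y=12): misses B4=E
input #8 (s=12, y=4): misses B4=E
input #9 (s=11, y=10): misses B4=E

Answer: 1, 4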